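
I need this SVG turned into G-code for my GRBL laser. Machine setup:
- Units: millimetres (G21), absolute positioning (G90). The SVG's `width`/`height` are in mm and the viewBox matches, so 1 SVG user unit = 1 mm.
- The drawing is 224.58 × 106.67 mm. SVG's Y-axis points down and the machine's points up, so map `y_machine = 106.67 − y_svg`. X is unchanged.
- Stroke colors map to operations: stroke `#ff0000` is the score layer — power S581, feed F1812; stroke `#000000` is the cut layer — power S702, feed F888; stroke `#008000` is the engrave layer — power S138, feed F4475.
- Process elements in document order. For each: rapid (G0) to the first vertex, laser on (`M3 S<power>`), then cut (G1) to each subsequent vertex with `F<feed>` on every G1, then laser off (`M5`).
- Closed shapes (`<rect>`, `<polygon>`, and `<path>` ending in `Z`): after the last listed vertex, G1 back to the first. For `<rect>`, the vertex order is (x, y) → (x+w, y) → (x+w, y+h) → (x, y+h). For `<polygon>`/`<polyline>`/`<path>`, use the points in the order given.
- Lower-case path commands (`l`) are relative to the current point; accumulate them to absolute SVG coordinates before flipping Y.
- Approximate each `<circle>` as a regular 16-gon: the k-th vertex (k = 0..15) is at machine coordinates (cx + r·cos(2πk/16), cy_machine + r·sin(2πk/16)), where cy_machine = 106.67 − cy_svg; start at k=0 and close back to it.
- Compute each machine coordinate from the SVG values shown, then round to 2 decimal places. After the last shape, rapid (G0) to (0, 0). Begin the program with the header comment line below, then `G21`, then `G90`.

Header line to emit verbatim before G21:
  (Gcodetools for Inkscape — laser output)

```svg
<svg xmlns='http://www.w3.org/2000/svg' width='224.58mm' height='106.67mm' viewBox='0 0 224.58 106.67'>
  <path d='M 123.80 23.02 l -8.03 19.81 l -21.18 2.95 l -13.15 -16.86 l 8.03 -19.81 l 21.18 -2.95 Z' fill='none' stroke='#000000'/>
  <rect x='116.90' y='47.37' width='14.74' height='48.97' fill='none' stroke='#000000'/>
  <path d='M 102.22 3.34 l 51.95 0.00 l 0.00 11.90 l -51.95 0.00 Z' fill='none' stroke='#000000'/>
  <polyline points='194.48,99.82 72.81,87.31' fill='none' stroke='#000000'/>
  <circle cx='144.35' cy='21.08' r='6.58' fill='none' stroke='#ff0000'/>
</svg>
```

(Gcodetools for Inkscape — laser output)
G21
G90
G0 X123.80 Y83.65
M3 S702
G1 X115.77 Y63.84 F888
G1 X94.59 Y60.89 F888
G1 X81.44 Y77.75 F888
G1 X89.47 Y97.56 F888
G1 X110.65 Y100.51 F888
G1 X123.80 Y83.65 F888
M5
G0 X116.90 Y59.30
M3 S702
G1 X131.64 Y59.30 F888
G1 X131.64 Y10.33 F888
G1 X116.90 Y10.33 F888
G1 X116.90 Y59.30 F888
M5
G0 X102.22 Y103.33
M3 S702
G1 X154.17 Y103.33 F888
G1 X154.17 Y91.43 F888
G1 X102.22 Y91.43 F888
G1 X102.22 Y103.33 F888
M5
G0 X194.48 Y6.85
M3 S702
G1 X72.81 Y19.36 F888
M5
G0 X150.93 Y85.59
M3 S581
G1 X150.43 Y88.11 F1812
G1 X149.00 Y90.24 F1812
G1 X146.87 Y91.67 F1812
G1 X144.35 Y92.17 F1812
G1 X141.83 Y91.67 F1812
G1 X139.70 Y90.24 F1812
G1 X138.27 Y88.11 F1812
G1 X137.77 Y85.59 F1812
G1 X138.27 Y83.07 F1812
G1 X139.70 Y80.94 F1812
G1 X141.83 Y79.51 F1812
G1 X144.35 Y79.01 F1812
G1 X146.87 Y79.51 F1812
G1 X149.00 Y80.94 F1812
G1 X150.43 Y83.07 F1812
G1 X150.93 Y85.59 F1812
M5
G0 X0.00 Y0.00

viewBox `0 0 224.58 106.67` with mm width/height → 1 unit = 1 mm. Flip: y_m = 106.67 − y_svg.

**Shape 1** — `<path>` regular polygon, stroke `#000000` → cut (S702, F888). Machine vertices: (123.80,83.65) → (115.77,63.84) → (94.59,60.89) → (81.44,77.75) → (89.47,97.56) → (110.65,100.51) → (123.80,83.65). Closed: final G1 returns to the first vertex.

**Shape 2** — `<rect>` rectangle, stroke `#000000` → cut (S702, F888). Machine vertices: (116.90,59.30) → (131.64,59.30) → (131.64,10.33) → (116.90,10.33) → (116.90,59.30). Closed: final G1 returns to the first vertex.

**Shape 3** — `<path>` rectangle, stroke `#000000` → cut (S702, F888). Machine vertices: (102.22,103.33) → (154.17,103.33) → (154.17,91.43) → (102.22,91.43) → (102.22,103.33). Closed: final G1 returns to the first vertex.

**Shape 4** — `<polyline>` line segment, stroke `#000000` → cut (S702, F888). Machine vertices: (194.48,6.85) → (72.81,19.36). Open path.

**Shape 5** — `<circle>` circle, stroke `#ff0000` → score (S581, F1812). Machine vertices: (150.93,85.59) → (150.43,88.11) → (149.00,90.24) → (146.87,91.67) → (144.35,92.17) → (141.83,91.67) → (139.70,90.24) → (138.27,88.11) → (137.77,85.59) → (138.27,83.07) → (139.70,80.94) → (141.83,79.51) → (144.35,79.01) → (146.87,79.51) → (149.00,80.94) → (150.43,83.07) → (150.93,85.59). Closed: final G1 returns to the first vertex.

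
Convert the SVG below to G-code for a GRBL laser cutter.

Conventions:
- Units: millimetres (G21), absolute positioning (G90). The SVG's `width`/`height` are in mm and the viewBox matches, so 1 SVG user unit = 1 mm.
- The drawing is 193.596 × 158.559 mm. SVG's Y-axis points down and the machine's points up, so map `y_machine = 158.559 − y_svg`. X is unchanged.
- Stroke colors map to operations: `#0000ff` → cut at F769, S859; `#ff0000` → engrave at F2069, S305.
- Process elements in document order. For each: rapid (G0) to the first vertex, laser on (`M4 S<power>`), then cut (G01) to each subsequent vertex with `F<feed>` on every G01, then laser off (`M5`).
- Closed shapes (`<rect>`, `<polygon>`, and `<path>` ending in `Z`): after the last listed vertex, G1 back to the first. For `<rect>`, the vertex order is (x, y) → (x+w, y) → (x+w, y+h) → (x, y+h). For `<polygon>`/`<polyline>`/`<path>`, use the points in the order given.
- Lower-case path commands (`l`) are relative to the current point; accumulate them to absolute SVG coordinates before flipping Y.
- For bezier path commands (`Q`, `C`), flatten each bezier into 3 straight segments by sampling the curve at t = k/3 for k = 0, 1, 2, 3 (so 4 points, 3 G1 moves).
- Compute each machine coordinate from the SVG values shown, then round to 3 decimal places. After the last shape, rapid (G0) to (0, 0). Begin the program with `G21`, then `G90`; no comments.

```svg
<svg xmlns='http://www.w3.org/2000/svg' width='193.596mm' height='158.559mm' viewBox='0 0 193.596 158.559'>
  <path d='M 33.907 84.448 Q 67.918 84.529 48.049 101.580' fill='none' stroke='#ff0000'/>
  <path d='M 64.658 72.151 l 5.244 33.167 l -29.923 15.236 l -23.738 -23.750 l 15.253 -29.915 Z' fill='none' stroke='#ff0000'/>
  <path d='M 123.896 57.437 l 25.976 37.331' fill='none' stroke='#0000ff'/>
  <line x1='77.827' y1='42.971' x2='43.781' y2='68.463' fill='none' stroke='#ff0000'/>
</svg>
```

Since the viewBox matches the mm dimensions, user units are millimetres directly. The only transform is the Y-flip y_m = 158.559 − y_svg.

Shape 1 is a quadratic bezier drawn with `<path>`. Its stroke #ff0000 means engrave at S305, F2069. After flipping Y the toolpath is (33.907,74.111) → (50.594,72.171) → (55.308,66.461) → (48.049,56.979).

Shape 2 is a regular polygon drawn with `<path>`. Its stroke #ff0000 means engrave at S305, F2069. After flipping Y the toolpath is (64.658,86.408) → (69.902,53.241) → (39.979,38.005) → (16.241,61.755) → (31.494,91.670) → (64.658,86.408), returning to the start.

Shape 3 is a line segment drawn with `<path>`. Its stroke #0000ff means cut at S859, F769. After flipping Y the toolpath is (123.896,101.122) → (149.872,63.791).

Shape 4 is a line segment drawn with `<line>`. Its stroke #ff0000 means engrave at S305, F2069. After flipping Y the toolpath is (77.827,115.588) → (43.781,90.096).

G21
G90
G0 X33.907 Y74.111
M4 S305
G01 X50.594 Y72.171 F2069
G01 X55.308 Y66.461 F2069
G01 X48.049 Y56.979 F2069
M5
G0 X64.658 Y86.408
M4 S305
G01 X69.902 Y53.241 F2069
G01 X39.979 Y38.005 F2069
G01 X16.241 Y61.755 F2069
G01 X31.494 Y91.670 F2069
G01 X64.658 Y86.408 F2069
M5
G0 X123.896 Y101.122
M4 S859
G01 X149.872 Y63.791 F769
M5
G0 X77.827 Y115.588
M4 S305
G01 X43.781 Y90.096 F2069
M5
G0 X0.000 Y0.000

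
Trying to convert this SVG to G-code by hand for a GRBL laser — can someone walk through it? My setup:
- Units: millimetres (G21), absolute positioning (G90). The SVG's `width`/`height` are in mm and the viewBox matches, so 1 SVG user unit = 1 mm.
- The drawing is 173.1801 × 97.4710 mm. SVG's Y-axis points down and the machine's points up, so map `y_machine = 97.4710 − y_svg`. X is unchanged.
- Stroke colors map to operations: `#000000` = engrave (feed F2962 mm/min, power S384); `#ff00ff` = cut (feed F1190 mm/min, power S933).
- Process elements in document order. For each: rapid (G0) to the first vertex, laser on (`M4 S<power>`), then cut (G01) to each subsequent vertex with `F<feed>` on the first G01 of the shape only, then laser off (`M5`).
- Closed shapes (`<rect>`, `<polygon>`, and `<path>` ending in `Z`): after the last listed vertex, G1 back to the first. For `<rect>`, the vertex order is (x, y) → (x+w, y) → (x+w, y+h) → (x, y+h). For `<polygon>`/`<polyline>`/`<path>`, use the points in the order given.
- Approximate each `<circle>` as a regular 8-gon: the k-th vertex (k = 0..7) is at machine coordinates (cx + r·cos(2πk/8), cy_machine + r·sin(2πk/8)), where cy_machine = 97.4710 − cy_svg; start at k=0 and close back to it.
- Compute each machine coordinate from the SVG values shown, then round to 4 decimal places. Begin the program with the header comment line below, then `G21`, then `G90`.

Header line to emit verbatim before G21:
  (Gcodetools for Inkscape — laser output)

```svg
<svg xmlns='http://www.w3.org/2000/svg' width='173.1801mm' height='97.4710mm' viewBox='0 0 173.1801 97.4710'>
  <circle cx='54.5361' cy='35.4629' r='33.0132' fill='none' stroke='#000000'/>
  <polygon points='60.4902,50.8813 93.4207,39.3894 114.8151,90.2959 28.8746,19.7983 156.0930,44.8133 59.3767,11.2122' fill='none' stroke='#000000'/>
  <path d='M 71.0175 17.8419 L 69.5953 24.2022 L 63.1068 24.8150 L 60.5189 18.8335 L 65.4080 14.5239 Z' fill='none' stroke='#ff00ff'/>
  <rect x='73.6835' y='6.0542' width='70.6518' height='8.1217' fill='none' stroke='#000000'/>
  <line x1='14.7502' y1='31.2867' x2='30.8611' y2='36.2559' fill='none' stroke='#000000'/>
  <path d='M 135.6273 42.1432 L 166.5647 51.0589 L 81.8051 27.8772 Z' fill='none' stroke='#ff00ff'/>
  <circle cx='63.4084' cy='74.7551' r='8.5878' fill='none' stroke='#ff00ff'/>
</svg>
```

(Gcodetools for Inkscape — laser output)
G21
G90
G0 X87.5493 Y62.0081
M4 S384
G01 X77.8800 Y85.3520 F2962
G01 X54.5361 Y95.0213
G01 X31.1922 Y85.3520
G01 X21.5229 Y62.0081
G01 X31.1922 Y38.6642
G01 X54.5361 Y28.9949
G01 X77.8800 Y38.6642
G01 X87.5493 Y62.0081
M5
G0 X60.4902 Y46.5897
M4 S384
G01 X93.4207 Y58.0816 F2962
G01 X114.8151 Y7.1751
G01 X28.8746 Y77.6727
G01 X156.0930 Y52.6577
G01 X59.3767 Y86.2588
G01 X60.4902 Y46.5897
M5
G0 X71.0175 Y79.6291
M4 S933
G01 X69.5953 Y73.2688 F1190
G01 X63.1068 Y72.6560
G01 X60.5189 Y78.6375
G01 X65.4080 Y82.9471
G01 X71.0175 Y79.6291
M5
G0 X73.6835 Y91.4168
M4 S384
G01 X144.3353 Y91.4168 F2962
G01 X144.3353 Y83.2951
G01 X73.6835 Y83.2951
G01 X73.6835 Y91.4168
M5
G0 X14.7502 Y66.1843
M4 S384
G01 X30.8611 Y61.2151 F2962
M5
G0 X135.6273 Y55.3278
M4 S933
G01 X166.5647 Y46.4121 F1190
G01 X81.8051 Y69.5938
G01 X135.6273 Y55.3278
M5
G0 X71.9962 Y22.7159
M4 S933
G01 X69.4809 Y28.7884 F1190
G01 X63.4084 Y31.3037
G01 X57.3359 Y28.7884
G01 X54.8206 Y22.7159
G01 X57.3359 Y16.6434
G01 X63.4084 Y14.1281
G01 X69.4809 Y16.6434
G01 X71.9962 Y22.7159
M5

1 u = 1 mm; y_m = 97.4710 − y.

[1] `<circle>` circle, #000000→engrave S384 F2962: (87.5493,62.0081) → (77.8800,85.3520) → (54.5361,95.0213) → (31.1922,85.3520) → (21.5229,62.0081) → (31.1922,38.6642) → (54.5361,28.9949) → (77.8800,38.6642) → (87.5493,62.0081) (closed)

[2] `<polygon>` closed polygon, #000000→engrave S384 F2962: (60.4902,46.5897) → (93.4207,58.0816) → (114.8151,7.1751) → (28.8746,77.6727) → (156.0930,52.6577) → (59.3767,86.2588) → (60.4902,46.5897) (closed)

[3] `<path>` regular polygon, #ff00ff→cut S933 F1190: (71.0175,79.6291) → (69.5953,73.2688) → (63.1068,72.6560) → (60.5189,78.6375) → (65.4080,82.9471) → (71.0175,79.6291) (closed)

[4] `<rect>` rectangle, #000000→engrave S384 F2962: (73.6835,91.4168) → (144.3353,91.4168) → (144.3353,83.2951) → (73.6835,83.2951) → (73.6835,91.4168) (closed)

[5] `<line>` line segment, #000000→engrave S384 F2962: (14.7502,66.1843) → (30.8611,61.2151)

[6] `<path>` closed polygon, #ff00ff→cut S933 F1190: (135.6273,55.3278) → (166.5647,46.4121) → (81.8051,69.5938) → (135.6273,55.3278) (closed)

[7] `<circle>` circle, #ff00ff→cut S933 F1190: (71.9962,22.7159) → (69.4809,28.7884) → (63.4084,31.3037) → (57.3359,28.7884) → (54.8206,22.7159) → (57.3359,16.6434) → (63.4084,14.1281) → (69.4809,16.6434) → (71.9962,22.7159) (closed)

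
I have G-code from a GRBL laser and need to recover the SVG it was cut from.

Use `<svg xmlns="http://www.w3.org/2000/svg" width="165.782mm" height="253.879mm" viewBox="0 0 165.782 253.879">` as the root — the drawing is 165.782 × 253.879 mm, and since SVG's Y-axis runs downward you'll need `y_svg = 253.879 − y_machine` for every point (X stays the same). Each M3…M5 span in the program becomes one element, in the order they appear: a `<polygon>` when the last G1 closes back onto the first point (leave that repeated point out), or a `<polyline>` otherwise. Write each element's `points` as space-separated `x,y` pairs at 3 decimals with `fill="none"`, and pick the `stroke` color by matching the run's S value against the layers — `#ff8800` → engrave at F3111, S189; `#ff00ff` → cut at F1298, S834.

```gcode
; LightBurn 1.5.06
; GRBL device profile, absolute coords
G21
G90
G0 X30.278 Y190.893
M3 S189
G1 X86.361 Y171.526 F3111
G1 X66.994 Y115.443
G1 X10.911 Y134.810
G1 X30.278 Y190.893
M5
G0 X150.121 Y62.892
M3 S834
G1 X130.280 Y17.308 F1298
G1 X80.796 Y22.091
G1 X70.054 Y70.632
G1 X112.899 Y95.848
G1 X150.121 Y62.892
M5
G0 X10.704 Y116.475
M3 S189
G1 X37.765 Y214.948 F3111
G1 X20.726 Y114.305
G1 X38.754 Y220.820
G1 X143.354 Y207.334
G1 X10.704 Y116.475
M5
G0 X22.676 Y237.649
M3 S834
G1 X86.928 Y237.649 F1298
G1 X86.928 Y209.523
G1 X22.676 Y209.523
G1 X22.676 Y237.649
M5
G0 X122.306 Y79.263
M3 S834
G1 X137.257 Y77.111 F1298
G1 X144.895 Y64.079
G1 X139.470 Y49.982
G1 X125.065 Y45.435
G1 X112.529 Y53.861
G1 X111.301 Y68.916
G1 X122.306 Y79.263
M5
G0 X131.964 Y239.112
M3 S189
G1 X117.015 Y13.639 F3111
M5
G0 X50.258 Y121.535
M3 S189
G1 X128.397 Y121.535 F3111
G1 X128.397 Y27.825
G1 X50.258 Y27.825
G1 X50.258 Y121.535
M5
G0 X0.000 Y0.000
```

Each laser-on run becomes one SVG element. Flip Y back into SVG space with y_svg = 253.879 − y_machine.

Run 1: the run's S189 means `#ff8800` (engrave). The run returns to its start, so emit a `<polygon>` with points (Y-flipped): 30.278,62.986 86.361,82.353 66.994,138.436 10.911,119.069.

Run 2: power S834 maps to stroke `#ff00ff` (cut). The run returns to its start, so emit a `<polygon>` with points (Y-flipped): 150.121,190.987 130.280,236.571 80.796,231.788 70.054,183.247 112.899,158.031.

Run 3: S189 ⇒ engrave layer `#ff8800`. The run returns to its start, so emit a `<polygon>` with points (Y-flipped): 10.704,137.404 37.765,38.931 20.726,139.574 38.754,33.059 143.354,46.545.

Run 4: S834 ⇒ cut layer `#ff00ff`. The run returns to its start, so emit a `<polygon>` with points (Y-flipped): 22.676,16.230 86.928,16.230 86.928,44.356 22.676,44.356.

Run 5: power S834 maps to stroke `#ff00ff` (cut). The run returns to its start, so emit a `<polygon>` with points (Y-flipped): 122.306,174.616 137.257,176.768 144.895,189.800 139.470,203.897 125.065,208.444 112.529,200.018 111.301,184.963.

Run 6: power S189 maps to stroke `#ff8800` (engrave). The run is open, so emit a `<polyline>` with points (Y-flipped): 131.964,14.767 117.015,240.240.

Run 7: the run's S189 means `#ff8800` (engrave). The run returns to its start, so emit a `<polygon>` with points (Y-flipped): 50.258,132.344 128.397,132.344 128.397,226.054 50.258,226.054.

<svg xmlns="http://www.w3.org/2000/svg" width="165.782mm" height="253.879mm" viewBox="0 0 165.782 253.879">
  <polygon points="30.278,62.986 86.361,82.353 66.994,138.436 10.911,119.069" fill="none" stroke="#ff8800"/>
  <polygon points="150.121,190.987 130.280,236.571 80.796,231.788 70.054,183.247 112.899,158.031" fill="none" stroke="#ff00ff"/>
  <polygon points="10.704,137.404 37.765,38.931 20.726,139.574 38.754,33.059 143.354,46.545" fill="none" stroke="#ff8800"/>
  <polygon points="22.676,16.230 86.928,16.230 86.928,44.356 22.676,44.356" fill="none" stroke="#ff00ff"/>
  <polygon points="122.306,174.616 137.257,176.768 144.895,189.800 139.470,203.897 125.065,208.444 112.529,200.018 111.301,184.963" fill="none" stroke="#ff00ff"/>
  <polyline points="131.964,14.767 117.015,240.240" fill="none" stroke="#ff8800"/>
  <polygon points="50.258,132.344 128.397,132.344 128.397,226.054 50.258,226.054" fill="none" stroke="#ff8800"/>
</svg>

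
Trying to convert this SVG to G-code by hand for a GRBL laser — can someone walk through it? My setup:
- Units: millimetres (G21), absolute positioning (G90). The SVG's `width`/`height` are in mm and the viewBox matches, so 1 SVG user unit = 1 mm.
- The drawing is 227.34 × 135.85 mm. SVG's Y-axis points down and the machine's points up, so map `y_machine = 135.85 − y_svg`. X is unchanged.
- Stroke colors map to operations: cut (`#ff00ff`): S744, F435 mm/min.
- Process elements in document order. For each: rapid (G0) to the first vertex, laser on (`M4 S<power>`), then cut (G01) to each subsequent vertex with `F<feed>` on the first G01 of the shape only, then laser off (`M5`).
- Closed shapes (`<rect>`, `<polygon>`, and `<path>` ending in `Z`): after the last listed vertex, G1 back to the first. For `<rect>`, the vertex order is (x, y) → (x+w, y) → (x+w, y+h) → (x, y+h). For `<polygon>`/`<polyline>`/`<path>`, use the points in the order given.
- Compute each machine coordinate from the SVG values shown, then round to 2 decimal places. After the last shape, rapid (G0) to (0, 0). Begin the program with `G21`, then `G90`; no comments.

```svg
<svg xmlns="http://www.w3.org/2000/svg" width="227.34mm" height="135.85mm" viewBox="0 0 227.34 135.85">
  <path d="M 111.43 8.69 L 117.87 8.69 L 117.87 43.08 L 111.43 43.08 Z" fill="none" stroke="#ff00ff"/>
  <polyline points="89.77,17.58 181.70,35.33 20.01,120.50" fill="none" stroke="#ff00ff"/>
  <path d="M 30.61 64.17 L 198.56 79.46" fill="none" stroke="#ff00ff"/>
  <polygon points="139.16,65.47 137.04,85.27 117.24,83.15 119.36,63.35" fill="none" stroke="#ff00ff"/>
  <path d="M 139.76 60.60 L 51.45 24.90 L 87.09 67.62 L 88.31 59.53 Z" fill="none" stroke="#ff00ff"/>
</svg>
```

G21
G90
G0 X111.43 Y127.16
M4 S744
G01 X117.87 Y127.16 F435
G01 X117.87 Y92.77
G01 X111.43 Y92.77
G01 X111.43 Y127.16
M5
G0 X89.77 Y118.27
M4 S744
G01 X181.70 Y100.52 F435
G01 X20.01 Y15.35
M5
G0 X30.61 Y71.68
M4 S744
G01 X198.56 Y56.39 F435
M5
G0 X139.16 Y70.38
M4 S744
G01 X137.04 Y50.58 F435
G01 X117.24 Y52.70
G01 X119.36 Y72.50
G01 X139.16 Y70.38
M5
G0 X139.76 Y75.25
M4 S744
G01 X51.45 Y110.95 F435
G01 X87.09 Y68.23
G01 X88.31 Y76.32
G01 X139.76 Y75.25
M5
G0 X0.00 Y0.00

Since the viewBox matches the mm dimensions, user units are millimetres directly. The only transform is the Y-flip y_m = 135.85 − y_svg.

Shape 1 is a rectangle drawn with `<path>`. Its stroke #ff00ff means cut at S744, F435. After flipping Y the toolpath is (111.43,127.16) → (117.87,127.16) → (117.87,92.77) → (111.43,92.77) → (111.43,127.16), returning to the start.

Shape 2 is a open polyline drawn with `<polyline>`. Its stroke #ff00ff means cut at S744, F435. After flipping Y the toolpath is (89.77,118.27) → (181.70,100.52) → (20.01,15.35).

Shape 3 is a line segment drawn with `<path>`. Its stroke #ff00ff means cut at S744, F435. After flipping Y the toolpath is (30.61,71.68) → (198.56,56.39).

Shape 4 is a regular polygon drawn with `<polygon>`. Its stroke #ff00ff means cut at S744, F435. After flipping Y the toolpath is (139.16,70.38) → (137.04,50.58) → (117.24,52.70) → (119.36,72.50) → (139.16,70.38), returning to the start.

Shape 5 is a closed polygon drawn with `<path>`. Its stroke #ff00ff means cut at S744, F435. After flipping Y the toolpath is (139.76,75.25) → (51.45,110.95) → (87.09,68.23) → (88.31,76.32) → (139.76,75.25), returning to the start.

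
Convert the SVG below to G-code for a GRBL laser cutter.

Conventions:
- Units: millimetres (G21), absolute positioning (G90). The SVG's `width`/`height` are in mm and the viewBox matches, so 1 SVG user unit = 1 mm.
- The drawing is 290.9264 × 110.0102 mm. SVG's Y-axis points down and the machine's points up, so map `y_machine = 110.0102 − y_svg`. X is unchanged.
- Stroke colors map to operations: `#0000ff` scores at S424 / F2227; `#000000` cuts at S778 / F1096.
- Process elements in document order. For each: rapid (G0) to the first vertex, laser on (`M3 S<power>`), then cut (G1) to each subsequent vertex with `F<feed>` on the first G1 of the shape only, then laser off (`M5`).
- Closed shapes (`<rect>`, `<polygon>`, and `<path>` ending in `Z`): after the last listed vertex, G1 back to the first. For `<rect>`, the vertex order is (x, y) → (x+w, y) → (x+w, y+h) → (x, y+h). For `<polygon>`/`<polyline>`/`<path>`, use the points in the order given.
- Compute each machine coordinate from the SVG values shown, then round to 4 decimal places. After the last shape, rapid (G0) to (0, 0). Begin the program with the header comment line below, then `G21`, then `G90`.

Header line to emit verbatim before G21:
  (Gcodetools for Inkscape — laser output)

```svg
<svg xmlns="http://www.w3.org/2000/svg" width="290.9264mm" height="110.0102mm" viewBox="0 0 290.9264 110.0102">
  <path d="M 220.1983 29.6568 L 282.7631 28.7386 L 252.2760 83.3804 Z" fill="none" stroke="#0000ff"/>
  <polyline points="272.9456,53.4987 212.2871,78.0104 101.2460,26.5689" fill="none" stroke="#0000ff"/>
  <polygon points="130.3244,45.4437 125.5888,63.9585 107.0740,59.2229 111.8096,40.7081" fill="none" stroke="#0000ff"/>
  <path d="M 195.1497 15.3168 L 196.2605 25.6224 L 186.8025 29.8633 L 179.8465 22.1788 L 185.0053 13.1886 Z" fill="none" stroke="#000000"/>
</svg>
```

Since the viewBox matches the mm dimensions, user units are millimetres directly. The only transform is the Y-flip y_m = 110.0102 − y_svg.

Shape 1 is a regular polygon drawn with `<path>`. Its stroke #0000ff means score at S424, F2227. After flipping Y the toolpath is (220.1983,80.3534) → (282.7631,81.2716) → (252.2760,26.6298) → (220.1983,80.3534), returning to the start.

Shape 2 is a open polyline drawn with `<polyline>`. Its stroke #0000ff means score at S424, F2227. After flipping Y the toolpath is (272.9456,56.5115) → (212.2871,31.9998) → (101.2460,83.4413).

Shape 3 is a regular polygon drawn with `<polygon>`. Its stroke #0000ff means score at S424, F2227. After flipping Y the toolpath is (130.3244,64.5665) → (125.5888,46.0517) → (107.0740,50.7873) → (111.8096,69.3021) → (130.3244,64.5665), returning to the start.

Shape 4 is a regular polygon drawn with `<path>`. Its stroke #000000 means cut at S778, F1096. After flipping Y the toolpath is (195.1497,94.6934) → (196.2605,84.3878) → (186.8025,80.1469) → (179.8465,87.8314) → (185.0053,96.8216) → (195.1497,94.6934), returning to the start.

(Gcodetools for Inkscape — laser output)
G21
G90
G0 X220.1983 Y80.3534
M3 S424
G1 X282.7631 Y81.2716 F2227
G1 X252.2760 Y26.6298
G1 X220.1983 Y80.3534
M5
G0 X272.9456 Y56.5115
M3 S424
G1 X212.2871 Y31.9998 F2227
G1 X101.2460 Y83.4413
M5
G0 X130.3244 Y64.5665
M3 S424
G1 X125.5888 Y46.0517 F2227
G1 X107.0740 Y50.7873
G1 X111.8096 Y69.3021
G1 X130.3244 Y64.5665
M5
G0 X195.1497 Y94.6934
M3 S778
G1 X196.2605 Y84.3878 F1096
G1 X186.8025 Y80.1469
G1 X179.8465 Y87.8314
G1 X185.0053 Y96.8216
G1 X195.1497 Y94.6934
M5
G0 X0.0000 Y0.0000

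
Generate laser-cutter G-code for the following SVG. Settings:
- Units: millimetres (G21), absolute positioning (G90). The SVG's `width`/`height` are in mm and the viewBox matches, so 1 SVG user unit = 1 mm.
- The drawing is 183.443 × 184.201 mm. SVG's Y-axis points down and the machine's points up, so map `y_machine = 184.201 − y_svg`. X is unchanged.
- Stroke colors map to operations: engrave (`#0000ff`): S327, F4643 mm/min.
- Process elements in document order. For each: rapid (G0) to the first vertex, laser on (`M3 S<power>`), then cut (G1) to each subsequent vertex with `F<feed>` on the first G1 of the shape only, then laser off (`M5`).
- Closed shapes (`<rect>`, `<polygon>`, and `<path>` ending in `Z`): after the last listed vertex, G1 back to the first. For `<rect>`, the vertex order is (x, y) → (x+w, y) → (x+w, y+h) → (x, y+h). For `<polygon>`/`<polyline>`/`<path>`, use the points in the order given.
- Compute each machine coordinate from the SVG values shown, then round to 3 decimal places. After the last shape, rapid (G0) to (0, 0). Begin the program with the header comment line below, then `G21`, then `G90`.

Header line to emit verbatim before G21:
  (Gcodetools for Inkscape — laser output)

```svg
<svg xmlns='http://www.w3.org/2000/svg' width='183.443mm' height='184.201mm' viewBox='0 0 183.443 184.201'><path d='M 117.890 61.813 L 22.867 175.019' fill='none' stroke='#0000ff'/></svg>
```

1 u = 1 mm; y_m = 184.201 − y.

[1] `<path>` line segment, #0000ff→engrave S327 F4643: (117.890,122.388) → (22.867,9.182)

(Gcodetools for Inkscape — laser output)
G21
G90
G0 X117.890 Y122.388
M3 S327
G1 X22.867 Y9.182 F4643
M5
G0 X0.000 Y0.000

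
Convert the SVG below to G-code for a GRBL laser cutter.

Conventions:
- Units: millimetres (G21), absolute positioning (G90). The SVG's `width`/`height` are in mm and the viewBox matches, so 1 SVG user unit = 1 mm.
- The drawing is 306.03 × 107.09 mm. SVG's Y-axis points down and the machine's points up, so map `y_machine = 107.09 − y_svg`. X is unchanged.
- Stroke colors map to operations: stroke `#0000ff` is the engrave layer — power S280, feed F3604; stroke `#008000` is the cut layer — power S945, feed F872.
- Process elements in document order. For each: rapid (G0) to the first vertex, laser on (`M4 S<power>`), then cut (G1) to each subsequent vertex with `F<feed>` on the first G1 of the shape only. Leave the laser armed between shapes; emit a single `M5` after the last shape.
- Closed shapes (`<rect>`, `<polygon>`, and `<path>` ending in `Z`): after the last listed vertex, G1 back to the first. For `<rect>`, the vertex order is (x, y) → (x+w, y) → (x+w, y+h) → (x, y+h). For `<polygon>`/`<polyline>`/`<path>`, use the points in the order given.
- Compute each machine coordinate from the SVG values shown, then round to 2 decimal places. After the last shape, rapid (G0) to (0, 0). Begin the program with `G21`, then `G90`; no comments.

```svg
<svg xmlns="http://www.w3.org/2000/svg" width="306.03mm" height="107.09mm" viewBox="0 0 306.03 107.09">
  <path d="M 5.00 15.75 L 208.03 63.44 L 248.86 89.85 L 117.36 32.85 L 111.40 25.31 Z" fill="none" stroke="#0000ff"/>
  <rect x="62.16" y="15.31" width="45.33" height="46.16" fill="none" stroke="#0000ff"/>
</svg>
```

G21
G90
G0 X5.00 Y91.34
M4 S280
G1 X208.03 Y43.65 F3604
G1 X248.86 Y17.24
G1 X117.36 Y74.24
G1 X111.40 Y81.78
G1 X5.00 Y91.34
G0 X62.16 Y91.78
M4 S280
G1 X107.49 Y91.78 F3604
G1 X107.49 Y45.62
G1 X62.16 Y45.62
G1 X62.16 Y91.78
M5
G0 X0.00 Y0.00

Since the viewBox matches the mm dimensions, user units are millimetres directly. The only transform is the Y-flip y_m = 107.09 − y_svg.

Shape 1 is a closed polygon drawn with `<path>`. Its stroke #0000ff means engrave at S280, F3604. After flipping Y the toolpath is (5.00,91.34) → (208.03,43.65) → (248.86,17.24) → (117.36,74.24) → (111.40,81.78) → (5.00,91.34), returning to the start.

Shape 2 is a rectangle drawn with `<rect>`. Its stroke #0000ff means engrave at S280, F3604. After flipping Y the toolpath is (62.16,91.78) → (107.49,91.78) → (107.49,45.62) → (62.16,45.62) → (62.16,91.78), returning to the start.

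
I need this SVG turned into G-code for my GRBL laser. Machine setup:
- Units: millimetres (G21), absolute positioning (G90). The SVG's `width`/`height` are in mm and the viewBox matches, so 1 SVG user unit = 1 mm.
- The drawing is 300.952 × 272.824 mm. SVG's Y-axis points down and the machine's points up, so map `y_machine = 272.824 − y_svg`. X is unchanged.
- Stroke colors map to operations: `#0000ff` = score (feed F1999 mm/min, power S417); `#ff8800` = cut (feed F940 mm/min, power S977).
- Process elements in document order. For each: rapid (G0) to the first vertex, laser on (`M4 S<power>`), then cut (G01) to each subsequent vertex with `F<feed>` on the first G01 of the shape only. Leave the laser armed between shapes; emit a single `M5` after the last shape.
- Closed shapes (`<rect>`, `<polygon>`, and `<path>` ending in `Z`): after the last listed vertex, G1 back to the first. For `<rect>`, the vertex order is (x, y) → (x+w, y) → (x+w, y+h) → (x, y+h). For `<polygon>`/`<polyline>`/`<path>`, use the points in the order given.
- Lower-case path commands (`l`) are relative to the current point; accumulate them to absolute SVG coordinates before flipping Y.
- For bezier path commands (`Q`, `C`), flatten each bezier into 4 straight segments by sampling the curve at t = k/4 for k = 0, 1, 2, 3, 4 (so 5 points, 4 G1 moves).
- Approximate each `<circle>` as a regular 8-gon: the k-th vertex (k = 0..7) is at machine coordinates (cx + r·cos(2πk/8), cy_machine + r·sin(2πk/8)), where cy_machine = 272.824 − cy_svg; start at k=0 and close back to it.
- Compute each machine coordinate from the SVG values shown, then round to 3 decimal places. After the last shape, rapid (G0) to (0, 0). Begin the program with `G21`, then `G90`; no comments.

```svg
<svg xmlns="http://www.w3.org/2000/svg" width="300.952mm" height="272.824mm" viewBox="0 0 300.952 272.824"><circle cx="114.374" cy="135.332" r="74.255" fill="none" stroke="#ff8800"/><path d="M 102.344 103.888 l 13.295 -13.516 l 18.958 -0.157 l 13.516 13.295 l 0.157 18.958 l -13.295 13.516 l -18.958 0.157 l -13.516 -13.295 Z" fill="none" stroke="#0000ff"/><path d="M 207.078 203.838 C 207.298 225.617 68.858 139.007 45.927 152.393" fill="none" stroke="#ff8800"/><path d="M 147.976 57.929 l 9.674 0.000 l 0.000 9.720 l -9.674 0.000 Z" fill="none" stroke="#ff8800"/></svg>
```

G21
G90
G0 X188.629 Y137.492
M4 S977
G01 X166.880 Y189.998 F940
G01 X114.374 Y211.747
G01 X61.868 Y189.998
G01 X40.119 Y137.492
G01 X61.868 Y84.986
G01 X114.374 Y63.237
G01 X166.880 Y84.986
G01 X188.629 Y137.492
G0 X102.344 Y168.936
M4 S417
G01 X115.639 Y182.452 F1999
G01 X134.597 Y182.609
G01 X148.113 Y169.314
G01 X148.270 Y150.356
G01 X134.975 Y136.840
G01 X116.017 Y136.683
G01 X102.501 Y149.978
G01 X102.344 Y168.936
G0 X207.078 Y68.986
M4 S977
G01 X185.216 Y69.719 F940
G01 X135.184 Y91.561
G01 X80.812 Y114.977
G01 X45.927 Y120.431
G0 X147.976 Y214.895
M4 S977
G01 X157.650 Y214.895 F940
G01 X157.650 Y205.175
G01 X147.976 Y205.175
G01 X147.976 Y214.895
M5
G0 X0.000 Y0.000

viewBox `0 0 300.952 272.824` with mm width/height → 1 unit = 1 mm. Flip: y_m = 272.824 − y_svg.

**Shape 1** — `<circle>` circle, stroke `#ff8800` → cut (S977, F940). Machine vertices: (188.629,137.492) → (166.880,189.998) → (114.374,211.747) → (61.868,189.998) → (40.119,137.492) → (61.868,84.986) → (114.374,63.237) → (166.880,84.986) → (188.629,137.492). Closed: final G1 returns to the first vertex.

**Shape 2** — `<path>` regular polygon, stroke `#0000ff` → score (S417, F1999). Machine vertices: (102.344,168.936) → (115.639,182.452) → (134.597,182.609) → (148.113,169.314) → (148.270,150.356) → (134.975,136.840) → (116.017,136.683) → (102.501,149.978) → (102.344,168.936). Closed: final G1 returns to the first vertex.

**Shape 3** — `<path>` cubic bezier, stroke `#ff8800` → cut (S977, F940). Control points (SVG): P0=(207.078,203.838), P1=(207.298,225.617), P2=(68.858,139.007), P3=(45.927,152.393); sampled at t=k/4. Machine vertices: (207.078,68.986) → (185.216,69.719) → (135.184,91.561) → (80.812,114.977) → (45.927,120.431). Open path.

**Shape 4** — `<path>` rectangle, stroke `#ff8800` → cut (S977, F940). Machine vertices: (147.976,214.895) → (157.650,214.895) → (157.650,205.175) → (147.976,205.175) → (147.976,214.895). Closed: final G1 returns to the first vertex.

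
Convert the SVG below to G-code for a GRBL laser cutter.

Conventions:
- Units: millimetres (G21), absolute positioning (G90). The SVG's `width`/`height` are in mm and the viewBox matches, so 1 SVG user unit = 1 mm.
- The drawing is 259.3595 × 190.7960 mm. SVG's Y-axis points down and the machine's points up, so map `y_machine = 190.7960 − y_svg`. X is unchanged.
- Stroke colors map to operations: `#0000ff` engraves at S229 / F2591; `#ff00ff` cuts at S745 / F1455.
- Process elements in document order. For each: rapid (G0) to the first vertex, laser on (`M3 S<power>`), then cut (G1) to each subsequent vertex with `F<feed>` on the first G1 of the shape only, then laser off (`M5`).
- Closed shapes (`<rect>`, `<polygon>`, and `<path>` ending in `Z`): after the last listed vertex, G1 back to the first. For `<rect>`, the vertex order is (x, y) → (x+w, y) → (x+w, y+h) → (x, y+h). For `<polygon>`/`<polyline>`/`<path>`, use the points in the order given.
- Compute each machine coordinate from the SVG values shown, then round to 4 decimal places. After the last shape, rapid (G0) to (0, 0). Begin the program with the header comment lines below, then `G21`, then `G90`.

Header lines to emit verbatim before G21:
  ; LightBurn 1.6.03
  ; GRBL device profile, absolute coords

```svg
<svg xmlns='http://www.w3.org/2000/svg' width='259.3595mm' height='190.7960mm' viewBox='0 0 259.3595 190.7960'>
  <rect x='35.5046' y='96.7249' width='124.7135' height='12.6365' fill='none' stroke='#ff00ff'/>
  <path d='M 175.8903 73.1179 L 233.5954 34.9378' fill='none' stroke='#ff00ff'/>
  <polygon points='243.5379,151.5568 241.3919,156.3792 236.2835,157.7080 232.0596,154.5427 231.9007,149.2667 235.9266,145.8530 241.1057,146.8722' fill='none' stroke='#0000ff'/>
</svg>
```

; LightBurn 1.6.03
; GRBL device profile, absolute coords
G21
G90
G0 X35.5046 Y94.0711
M3 S745
G1 X160.2181 Y94.0711 F1455
G1 X160.2181 Y81.4346
G1 X35.5046 Y81.4346
G1 X35.5046 Y94.0711
M5
G0 X175.8903 Y117.6781
M3 S745
G1 X233.5954 Y155.8582 F1455
M5
G0 X243.5379 Y39.2392
M3 S229
G1 X241.3919 Y34.4168 F2591
G1 X236.2835 Y33.0880
G1 X232.0596 Y36.2533
G1 X231.9007 Y41.5293
G1 X235.9266 Y44.9430
G1 X241.1057 Y43.9238
G1 X243.5379 Y39.2392
M5
G0 X0.0000 Y0.0000

Since the viewBox matches the mm dimensions, user units are millimetres directly. The only transform is the Y-flip y_m = 190.7960 − y_svg.

Shape 1 is a rectangle drawn with `<rect>`. Its stroke #ff00ff means cut at S745, F1455. After flipping Y the toolpath is (35.5046,94.0711) → (160.2181,94.0711) → (160.2181,81.4346) → (35.5046,81.4346) → (35.5046,94.0711), returning to the start.

Shape 2 is a line segment drawn with `<path>`. Its stroke #ff00ff means cut at S745, F1455. After flipping Y the toolpath is (175.8903,117.6781) → (233.5954,155.8582).

Shape 3 is a regular polygon drawn with `<polygon>`. Its stroke #0000ff means engrave at S229, F2591. After flipping Y the toolpath is (243.5379,39.2392) → (241.3919,34.4168) → (236.2835,33.0880) → (232.0596,36.2533) → (231.9007,41.5293) → (235.9266,44.9430) → (241.1057,43.9238) → (243.5379,39.2392), returning to the start.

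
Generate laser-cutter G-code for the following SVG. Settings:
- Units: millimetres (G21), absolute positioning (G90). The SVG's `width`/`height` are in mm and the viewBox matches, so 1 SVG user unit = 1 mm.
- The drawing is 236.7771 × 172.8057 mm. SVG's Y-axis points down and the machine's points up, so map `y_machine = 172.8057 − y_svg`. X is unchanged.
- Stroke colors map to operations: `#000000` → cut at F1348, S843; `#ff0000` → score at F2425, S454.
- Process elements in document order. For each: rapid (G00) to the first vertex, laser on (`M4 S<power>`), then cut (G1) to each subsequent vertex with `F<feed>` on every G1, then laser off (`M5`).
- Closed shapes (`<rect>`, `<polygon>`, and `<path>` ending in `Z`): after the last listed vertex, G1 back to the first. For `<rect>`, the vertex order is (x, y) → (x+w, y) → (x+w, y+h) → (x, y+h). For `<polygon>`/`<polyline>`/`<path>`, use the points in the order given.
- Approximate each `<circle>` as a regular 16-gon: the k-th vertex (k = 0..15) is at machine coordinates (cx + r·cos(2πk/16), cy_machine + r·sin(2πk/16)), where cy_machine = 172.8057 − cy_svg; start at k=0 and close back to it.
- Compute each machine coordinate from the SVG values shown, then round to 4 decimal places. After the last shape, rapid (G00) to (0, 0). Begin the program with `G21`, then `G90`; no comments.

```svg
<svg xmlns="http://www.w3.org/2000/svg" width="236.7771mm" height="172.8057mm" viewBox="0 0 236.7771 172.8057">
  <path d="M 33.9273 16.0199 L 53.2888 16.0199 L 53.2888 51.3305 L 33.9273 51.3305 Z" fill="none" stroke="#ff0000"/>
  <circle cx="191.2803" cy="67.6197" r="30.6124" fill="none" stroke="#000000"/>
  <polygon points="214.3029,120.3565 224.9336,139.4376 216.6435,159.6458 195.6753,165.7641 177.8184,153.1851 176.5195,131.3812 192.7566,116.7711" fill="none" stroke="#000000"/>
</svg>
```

G21
G90
G00 X33.9273 Y156.7858
M4 S454
G1 X53.2888 Y156.7858 F2425
G1 X53.2888 Y121.4752 F2425
G1 X33.9273 Y121.4752 F2425
G1 X33.9273 Y156.7858 F2425
M5
G00 X221.8927 Y105.1860
M4 S843
G1 X219.5625 Y116.9009 F1348
G1 X212.9265 Y126.8322 F1348
G1 X202.9952 Y133.4682 F1348
G1 X191.2803 Y135.7984 F1348
G1 X179.5654 Y133.4682 F1348
G1 X169.6341 Y126.8322 F1348
G1 X162.9981 Y116.9009 F1348
G1 X160.6679 Y105.1860 F1348
G1 X162.9981 Y93.4711 F1348
G1 X169.6341 Y83.5398 F1348
G1 X179.5654 Y76.9038 F1348
G1 X191.2803 Y74.5736 F1348
G1 X202.9952 Y76.9038 F1348
G1 X212.9265 Y83.5398 F1348
G1 X219.5625 Y93.4711 F1348
G1 X221.8927 Y105.1860 F1348
M5
G00 X214.3029 Y52.4492
M4 S843
G1 X224.9336 Y33.3681 F1348
G1 X216.6435 Y13.1599 F1348
G1 X195.6753 Y7.0416 F1348
G1 X177.8184 Y19.6206 F1348
G1 X176.5195 Y41.4245 F1348
G1 X192.7566 Y56.0346 F1348
G1 X214.3029 Y52.4492 F1348
M5
G00 X0.0000 Y0.0000

viewBox `0 0 236.7771 172.8057` with mm width/height → 1 unit = 1 mm. Flip: y_m = 172.8057 − y_svg.

**Shape 1** — `<path>` rectangle, stroke `#ff0000` → score (S454, F2425). Machine vertices: (33.9273,156.7858) → (53.2888,156.7858) → (53.2888,121.4752) → (33.9273,121.4752) → (33.9273,156.7858). Closed: final G1 returns to the first vertex.

**Shape 2** — `<circle>` circle, stroke `#000000` → cut (S843, F1348). Machine vertices: (221.8927,105.1860) → (219.5625,116.9009) → (212.9265,126.8322) → (202.9952,133.4682) → (191.2803,135.7984) → (179.5654,133.4682) → (169.6341,126.8322) → (162.9981,116.9009) → (160.6679,105.1860) → (162.9981,93.4711) → (169.6341,83.5398) → (179.5654,76.9038) → (191.2803,74.5736) → (202.9952,76.9038) → (212.9265,83.5398) → (219.5625,93.4711) → (221.8927,105.1860). Closed: final G1 returns to the first vertex.

**Shape 3** — `<polygon>` regular polygon, stroke `#000000` → cut (S843, F1348). Machine vertices: (214.3029,52.4492) → (224.9336,33.3681) → (216.6435,13.1599) → (195.6753,7.0416) → (177.8184,19.6206) → (176.5195,41.4245) → (192.7566,56.0346) → (214.3029,52.4492). Closed: final G1 returns to the first vertex.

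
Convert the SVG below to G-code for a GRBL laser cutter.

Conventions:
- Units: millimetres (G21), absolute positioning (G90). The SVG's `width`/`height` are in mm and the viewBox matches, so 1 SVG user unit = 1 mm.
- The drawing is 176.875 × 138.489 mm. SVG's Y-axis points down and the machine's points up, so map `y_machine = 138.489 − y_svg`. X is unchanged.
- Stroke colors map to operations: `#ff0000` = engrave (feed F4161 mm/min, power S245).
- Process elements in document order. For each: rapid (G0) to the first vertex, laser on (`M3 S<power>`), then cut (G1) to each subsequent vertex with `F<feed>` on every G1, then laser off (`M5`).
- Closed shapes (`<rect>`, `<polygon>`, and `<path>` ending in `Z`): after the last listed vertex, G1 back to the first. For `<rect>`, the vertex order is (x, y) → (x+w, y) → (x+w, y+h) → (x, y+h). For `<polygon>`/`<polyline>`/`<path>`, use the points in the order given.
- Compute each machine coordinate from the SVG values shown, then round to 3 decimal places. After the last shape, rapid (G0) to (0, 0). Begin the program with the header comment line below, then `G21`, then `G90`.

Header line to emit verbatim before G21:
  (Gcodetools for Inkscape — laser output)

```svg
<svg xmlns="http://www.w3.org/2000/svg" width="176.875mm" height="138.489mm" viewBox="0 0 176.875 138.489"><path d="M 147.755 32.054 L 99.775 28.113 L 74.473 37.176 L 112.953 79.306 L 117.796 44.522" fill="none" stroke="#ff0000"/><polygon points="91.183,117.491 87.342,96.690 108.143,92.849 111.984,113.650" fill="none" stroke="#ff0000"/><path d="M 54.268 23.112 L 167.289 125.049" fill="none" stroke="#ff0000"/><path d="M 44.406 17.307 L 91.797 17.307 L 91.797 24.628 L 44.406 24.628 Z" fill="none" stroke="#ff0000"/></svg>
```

(Gcodetools for Inkscape — laser output)
G21
G90
G0 X147.755 Y106.435
M3 S245
G1 X99.775 Y110.376 F4161
G1 X74.473 Y101.313 F4161
G1 X112.953 Y59.183 F4161
G1 X117.796 Y93.967 F4161
M5
G0 X91.183 Y20.998
M3 S245
G1 X87.342 Y41.799 F4161
G1 X108.143 Y45.640 F4161
G1 X111.984 Y24.839 F4161
G1 X91.183 Y20.998 F4161
M5
G0 X54.268 Y115.377
M3 S245
G1 X167.289 Y13.440 F4161
M5
G0 X44.406 Y121.182
M3 S245
G1 X91.797 Y121.182 F4161
G1 X91.797 Y113.861 F4161
G1 X44.406 Y113.861 F4161
G1 X44.406 Y121.182 F4161
M5
G0 X0.000 Y0.000

viewBox `0 0 176.875 138.489` with mm width/height → 1 unit = 1 mm. Flip: y_m = 138.489 − y_svg.

**Shape 1** — `<path>` open polyline, stroke `#ff0000` → engrave (S245, F4161). Machine vertices: (147.755,106.435) → (99.775,110.376) → (74.473,101.313) → (112.953,59.183) → (117.796,93.967). Open path.

**Shape 2** — `<polygon>` regular polygon, stroke `#ff0000` → engrave (S245, F4161). Machine vertices: (91.183,20.998) → (87.342,41.799) → (108.143,45.640) → (111.984,24.839) → (91.183,20.998). Closed: final G1 returns to the first vertex.

**Shape 3** — `<path>` line segment, stroke `#ff0000` → engrave (S245, F4161). Machine vertices: (54.268,115.377) → (167.289,13.440). Open path.

**Shape 4** — `<path>` rectangle, stroke `#ff0000` → engrave (S245, F4161). Machine vertices: (44.406,121.182) → (91.797,121.182) → (91.797,113.861) → (44.406,113.861) → (44.406,121.182). Closed: final G1 returns to the first vertex.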